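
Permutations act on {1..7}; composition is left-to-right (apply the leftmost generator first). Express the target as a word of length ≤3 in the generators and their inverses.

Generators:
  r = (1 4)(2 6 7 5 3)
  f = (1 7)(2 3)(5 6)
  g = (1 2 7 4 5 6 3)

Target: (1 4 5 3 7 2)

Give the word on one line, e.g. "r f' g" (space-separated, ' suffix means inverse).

f' g

  after f': (1 7)(2 3)(5 6)
  after g: (1 4 5 3 7 2)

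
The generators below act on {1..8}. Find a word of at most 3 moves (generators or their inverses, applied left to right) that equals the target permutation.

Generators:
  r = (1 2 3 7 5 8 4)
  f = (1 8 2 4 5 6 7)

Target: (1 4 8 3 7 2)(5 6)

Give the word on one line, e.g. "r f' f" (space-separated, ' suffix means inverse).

  after f: (1 8 2 4 5 6 7)
  after r: (1 4 8 3 7 2)(5 6)

f r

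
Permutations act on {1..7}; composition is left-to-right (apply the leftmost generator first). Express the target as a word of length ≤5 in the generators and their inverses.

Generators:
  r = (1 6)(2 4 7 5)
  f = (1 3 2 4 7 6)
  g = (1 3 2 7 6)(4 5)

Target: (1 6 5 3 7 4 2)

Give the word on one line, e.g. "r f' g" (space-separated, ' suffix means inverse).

f' r f'

  after f': (1 6 7 4 2 3)
  after r: (2 3 6 5)
  after f': (1 6 5 3 7 4 2)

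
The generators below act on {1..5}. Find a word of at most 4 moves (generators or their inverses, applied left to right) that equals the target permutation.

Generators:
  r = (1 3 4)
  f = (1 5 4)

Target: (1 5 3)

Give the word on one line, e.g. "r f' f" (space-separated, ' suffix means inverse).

  after r: (1 3 4)
  after r: (1 4 3)
  after f': (1 5)(3 4)
  after r: (1 5 3)

r r f' r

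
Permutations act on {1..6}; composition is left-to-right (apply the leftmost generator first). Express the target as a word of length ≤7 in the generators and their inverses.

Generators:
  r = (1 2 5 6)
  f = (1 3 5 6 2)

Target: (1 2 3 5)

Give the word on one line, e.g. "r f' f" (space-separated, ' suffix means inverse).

  after f: (1 3 5 6 2)
  after f: (1 5 2 3 6)
  after r: (1 6 2 3)
  after r: (2 3)(5 6)
  after r: (1 2 3 5)

f f r r r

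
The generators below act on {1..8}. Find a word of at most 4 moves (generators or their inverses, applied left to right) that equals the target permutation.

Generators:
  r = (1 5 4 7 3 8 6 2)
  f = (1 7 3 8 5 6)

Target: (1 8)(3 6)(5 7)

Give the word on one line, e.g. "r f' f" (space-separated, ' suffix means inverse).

  after f': (1 6 5 8 3 7)
  after f': (1 5 3)(6 8 7)
  after f': (1 8)(3 6)(5 7)

f' f' f'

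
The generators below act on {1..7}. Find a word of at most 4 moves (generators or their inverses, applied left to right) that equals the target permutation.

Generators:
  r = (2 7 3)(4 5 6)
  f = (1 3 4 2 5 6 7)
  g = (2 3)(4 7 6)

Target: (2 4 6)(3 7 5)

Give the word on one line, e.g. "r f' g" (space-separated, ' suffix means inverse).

g' r' g r

  after g': (2 3)(4 6 7)
  after r': (2 7 6)(4 5)
  after g: (2 6 3)(4 5 7)
  after r: (2 4 6)(3 7 5)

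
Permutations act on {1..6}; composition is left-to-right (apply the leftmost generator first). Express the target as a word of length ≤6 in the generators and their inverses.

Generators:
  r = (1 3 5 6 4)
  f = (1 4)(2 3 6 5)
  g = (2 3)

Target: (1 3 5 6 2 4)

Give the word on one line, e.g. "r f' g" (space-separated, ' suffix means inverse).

  after r': (1 4 6 5 3)
  after r': (1 6 3 4 5)
  after g: (1 6 2 3 4 5)
  after r': (1 5 4 3 6 2)
  after r': (1 3 5 6 2 4)

r' r' g r' r'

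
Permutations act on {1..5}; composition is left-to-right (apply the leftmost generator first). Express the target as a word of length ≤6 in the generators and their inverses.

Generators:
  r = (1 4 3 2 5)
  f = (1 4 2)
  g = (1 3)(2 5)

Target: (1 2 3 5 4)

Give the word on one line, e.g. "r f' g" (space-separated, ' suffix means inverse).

g' f r' r' f'

  after g': (1 3)(2 5)
  after f: (1 3 4 2 5)
  after r': (1 4 3)
  after r': (2 3 5)
  after f': (1 2 3 5 4)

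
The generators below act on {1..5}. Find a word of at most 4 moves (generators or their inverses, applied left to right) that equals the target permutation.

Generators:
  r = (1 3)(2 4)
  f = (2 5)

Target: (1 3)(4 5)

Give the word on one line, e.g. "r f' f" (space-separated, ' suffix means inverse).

f r' f'

  after f: (2 5)
  after r': (1 3)(2 5 4)
  after f': (1 3)(4 5)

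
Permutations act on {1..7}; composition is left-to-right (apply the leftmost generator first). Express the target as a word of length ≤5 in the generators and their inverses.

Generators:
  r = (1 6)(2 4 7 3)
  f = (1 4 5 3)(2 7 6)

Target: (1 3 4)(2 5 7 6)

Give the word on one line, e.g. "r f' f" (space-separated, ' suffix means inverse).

r' f' r

  after r': (1 6)(2 3 7 4)
  after f': (1 7)(2 5 4 6 3)
  after r: (1 3 4)(2 5 7 6)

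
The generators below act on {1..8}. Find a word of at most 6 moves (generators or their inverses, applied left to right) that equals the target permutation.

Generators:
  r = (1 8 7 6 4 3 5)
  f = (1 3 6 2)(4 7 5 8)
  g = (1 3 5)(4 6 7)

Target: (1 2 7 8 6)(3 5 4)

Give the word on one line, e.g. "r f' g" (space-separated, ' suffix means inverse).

f' g' r' g

  after f': (1 2 6 3)(4 8 5 7)
  after g': (1 2 4 8 3 5 6)
  after r': (1 2 6 5 7 8 4)
  after g: (1 2 7 8 6)(3 5 4)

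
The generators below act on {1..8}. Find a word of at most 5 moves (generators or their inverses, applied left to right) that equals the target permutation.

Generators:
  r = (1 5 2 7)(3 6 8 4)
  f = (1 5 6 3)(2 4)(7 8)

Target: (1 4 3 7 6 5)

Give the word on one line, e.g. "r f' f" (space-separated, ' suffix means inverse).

  after r': (1 7 2 5)(3 4 8 6)
  after f: (1 8 3 2 6)(4 7)
  after f: (1 7 2 3 4 8)(5 6)
  after r': (1 2 4 6)(3 8 7 5)
  after f: (1 4 3 7 6 5)

r' f f r' f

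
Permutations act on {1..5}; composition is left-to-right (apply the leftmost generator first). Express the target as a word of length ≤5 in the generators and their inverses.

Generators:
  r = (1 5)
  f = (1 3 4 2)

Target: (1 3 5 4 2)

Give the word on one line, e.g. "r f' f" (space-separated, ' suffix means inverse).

  after f': (1 2 4 3)
  after r': (1 2 4 3 5)
  after f': (1 4)(2 3 5)
  after f': (1 3 5 4 2)

f' r' f' f'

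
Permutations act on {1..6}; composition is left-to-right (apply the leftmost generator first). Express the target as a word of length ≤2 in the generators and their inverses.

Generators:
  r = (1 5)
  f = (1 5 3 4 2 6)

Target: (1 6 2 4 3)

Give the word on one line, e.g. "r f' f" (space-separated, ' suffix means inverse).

  after f': (1 6 2 4 3 5)
  after r: (1 6 2 4 3)

f' r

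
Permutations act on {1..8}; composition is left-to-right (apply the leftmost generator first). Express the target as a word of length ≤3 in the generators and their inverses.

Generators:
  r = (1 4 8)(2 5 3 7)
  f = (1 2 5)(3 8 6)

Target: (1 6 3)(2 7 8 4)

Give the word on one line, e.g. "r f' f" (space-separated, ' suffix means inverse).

  after r': (1 8 4)(2 7 3 5)
  after f: (1 6 3)(2 7 8 4)

r' f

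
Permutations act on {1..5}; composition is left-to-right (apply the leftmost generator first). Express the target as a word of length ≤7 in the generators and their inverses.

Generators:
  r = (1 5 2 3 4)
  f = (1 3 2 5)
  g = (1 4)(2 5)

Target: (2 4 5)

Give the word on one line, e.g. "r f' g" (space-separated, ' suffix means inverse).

  after f: (1 3 2 5)
  after g: (1 3 5 4)
  after f: (1 2 5 4 3)
  after r': (1 5 3 4 2)
  after r': (2 4 5)

f g f r' r'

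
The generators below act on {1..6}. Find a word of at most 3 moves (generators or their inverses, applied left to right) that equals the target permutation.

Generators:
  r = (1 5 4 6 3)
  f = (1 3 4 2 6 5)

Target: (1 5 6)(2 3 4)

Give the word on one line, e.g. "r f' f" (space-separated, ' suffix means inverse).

  after r': (1 3 6 4 5)
  after f': (2 4 6 3)
  after f': (1 5 6)(2 3 4)

r' f' f'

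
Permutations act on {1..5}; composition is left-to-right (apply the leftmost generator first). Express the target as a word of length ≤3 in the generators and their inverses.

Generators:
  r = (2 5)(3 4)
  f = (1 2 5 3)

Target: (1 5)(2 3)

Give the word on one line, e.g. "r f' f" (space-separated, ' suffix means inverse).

f f

  after f: (1 2 5 3)
  after f: (1 5)(2 3)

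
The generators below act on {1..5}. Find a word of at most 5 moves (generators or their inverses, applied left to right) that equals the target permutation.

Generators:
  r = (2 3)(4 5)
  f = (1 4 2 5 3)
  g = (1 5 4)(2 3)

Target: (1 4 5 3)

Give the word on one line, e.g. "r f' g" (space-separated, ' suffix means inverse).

  after g: (1 5 4)(2 3)
  after f': (1 2 5)(3 4)
  after f': (1 4 5 3)

g f' f'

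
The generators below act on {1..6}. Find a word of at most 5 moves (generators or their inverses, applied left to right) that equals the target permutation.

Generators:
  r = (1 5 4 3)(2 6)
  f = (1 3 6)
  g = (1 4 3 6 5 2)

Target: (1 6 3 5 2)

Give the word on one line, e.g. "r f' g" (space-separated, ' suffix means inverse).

  after f': (1 6 3)
  after r': (1 2 6 4 5)
  after f': (1 2 3)(4 5 6)
  after r: (1 6 3 5 2)

f' r' f' r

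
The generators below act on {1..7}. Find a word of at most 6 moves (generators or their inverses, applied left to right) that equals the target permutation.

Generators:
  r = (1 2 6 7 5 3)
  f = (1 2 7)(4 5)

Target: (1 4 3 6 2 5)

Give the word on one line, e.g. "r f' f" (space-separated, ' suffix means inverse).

  after f: (1 2 7)(4 5)
  after f: (1 7 2)
  after r: (1 5 3)(6 7)
  after f: (1 4 5 3 2 7 6)
  after r: (1 4 3 6 2 5)

f f r f r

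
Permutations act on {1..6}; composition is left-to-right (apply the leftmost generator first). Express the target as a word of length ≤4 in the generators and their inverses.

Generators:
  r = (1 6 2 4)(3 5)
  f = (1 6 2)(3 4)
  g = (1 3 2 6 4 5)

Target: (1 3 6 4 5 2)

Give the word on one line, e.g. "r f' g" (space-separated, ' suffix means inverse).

  after g: (1 3 2 6 4 5)
  after f: (1 4 5 6 3)
  after f: (1 3 6 4 5 2)

g f f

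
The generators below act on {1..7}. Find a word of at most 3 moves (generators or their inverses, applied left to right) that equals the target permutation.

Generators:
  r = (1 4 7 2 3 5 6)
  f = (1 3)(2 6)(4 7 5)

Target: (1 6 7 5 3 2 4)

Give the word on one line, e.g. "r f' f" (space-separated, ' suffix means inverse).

  after r': (1 6 5 3 2 7 4)
  after f: (1 2 5)(3 6 4)
  after f: (1 6 7 5 3 2 4)

r' f f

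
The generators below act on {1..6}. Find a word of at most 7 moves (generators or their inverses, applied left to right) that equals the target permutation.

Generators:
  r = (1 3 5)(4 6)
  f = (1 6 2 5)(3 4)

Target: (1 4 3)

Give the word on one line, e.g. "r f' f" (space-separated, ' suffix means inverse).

  after f': (1 5 2 6)(3 4)
  after f': (1 2)(5 6)
  after r': (1 2 5 4 6 3)
  after f': (1 6 4)(3 5)
  after r: (1 4 3)

f' f' r' f' r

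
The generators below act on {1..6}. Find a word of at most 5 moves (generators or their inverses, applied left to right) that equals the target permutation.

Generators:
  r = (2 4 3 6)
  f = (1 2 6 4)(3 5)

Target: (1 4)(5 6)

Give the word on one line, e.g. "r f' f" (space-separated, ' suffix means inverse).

f' r r f

  after f': (1 4 6 2)(3 5)
  after r: (1 3 5 6 4 2)
  after r: (1 6 3 5 2)
  after f: (1 4)(5 6)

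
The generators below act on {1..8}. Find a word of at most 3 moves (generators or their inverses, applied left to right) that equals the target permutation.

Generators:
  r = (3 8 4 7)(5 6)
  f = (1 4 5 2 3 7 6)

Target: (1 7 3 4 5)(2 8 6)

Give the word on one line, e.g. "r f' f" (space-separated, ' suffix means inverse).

  after r: (3 8 4 7)(5 6)
  after f: (1 4 6 2 3 8 5)
  after r: (1 7 3 4 5)(2 8 6)

r f r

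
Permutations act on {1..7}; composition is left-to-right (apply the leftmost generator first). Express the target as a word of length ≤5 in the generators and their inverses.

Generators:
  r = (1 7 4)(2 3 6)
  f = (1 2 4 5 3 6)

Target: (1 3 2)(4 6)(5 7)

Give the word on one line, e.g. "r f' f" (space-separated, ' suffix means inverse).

r' f' r r f'

  after r': (1 4 7)(2 6 3)
  after f': (1 2 3)(4 7 6 5)
  after r: (1 3 7 2 6 5)
  after r: (1 6 5 7 3 4)
  after f': (1 3 2)(4 6)(5 7)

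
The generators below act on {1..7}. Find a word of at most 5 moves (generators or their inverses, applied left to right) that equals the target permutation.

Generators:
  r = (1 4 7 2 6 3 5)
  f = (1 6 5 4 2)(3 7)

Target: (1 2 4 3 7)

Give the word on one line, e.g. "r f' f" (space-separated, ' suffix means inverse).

  after r': (1 5 3 6 2 7 4)
  after r': (1 3 2 4 5 6 7)
  after r': (1 6 4 3 7 5 2)
  after f': (4 7 6 5)
  after f': (1 2 4 3 7)

r' r' r' f' f'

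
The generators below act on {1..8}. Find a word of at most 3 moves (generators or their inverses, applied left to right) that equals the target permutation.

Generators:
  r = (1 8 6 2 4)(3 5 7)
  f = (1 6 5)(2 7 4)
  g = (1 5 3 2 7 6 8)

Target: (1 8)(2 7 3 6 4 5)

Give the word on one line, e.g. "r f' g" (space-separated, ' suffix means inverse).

  after r: (1 8 6 2 4)(3 5 7)
  after f': (1 8)(2 7 3 6 4 5)

r f'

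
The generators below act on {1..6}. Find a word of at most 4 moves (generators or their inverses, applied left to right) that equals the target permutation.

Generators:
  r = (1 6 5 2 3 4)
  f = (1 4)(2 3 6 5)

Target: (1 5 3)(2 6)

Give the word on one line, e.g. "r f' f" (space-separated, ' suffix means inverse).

r f

  after r: (1 6 5 2 3 4)
  after f: (1 5 3)(2 6)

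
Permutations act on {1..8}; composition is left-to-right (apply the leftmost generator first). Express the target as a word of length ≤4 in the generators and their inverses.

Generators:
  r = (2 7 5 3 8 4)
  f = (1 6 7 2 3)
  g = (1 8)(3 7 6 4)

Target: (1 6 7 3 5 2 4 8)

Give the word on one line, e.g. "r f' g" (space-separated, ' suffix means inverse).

  after r': (2 4 8 3 5 7)
  after f: (1 6 7 3 5 2 4 8)

r' f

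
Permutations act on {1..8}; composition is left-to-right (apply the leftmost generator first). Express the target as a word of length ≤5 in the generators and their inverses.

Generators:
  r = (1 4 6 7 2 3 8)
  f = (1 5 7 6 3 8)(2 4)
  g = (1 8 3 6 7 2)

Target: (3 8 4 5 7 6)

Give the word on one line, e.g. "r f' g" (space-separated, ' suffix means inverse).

  after f: (1 5 7 6 3 8)(2 4)
  after g': (1 5 6 8 2 4 7 3)
  after f': (3 8 4 5 7 6)

f g' f'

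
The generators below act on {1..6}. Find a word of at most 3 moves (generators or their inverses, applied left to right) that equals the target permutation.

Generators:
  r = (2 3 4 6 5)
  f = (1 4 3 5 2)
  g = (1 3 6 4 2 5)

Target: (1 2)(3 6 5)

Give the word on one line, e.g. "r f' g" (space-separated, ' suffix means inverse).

r' g r'

  after r': (2 5 6 4 3)
  after g: (1 3 5 4 6 2)
  after r': (1 2)(3 6 5)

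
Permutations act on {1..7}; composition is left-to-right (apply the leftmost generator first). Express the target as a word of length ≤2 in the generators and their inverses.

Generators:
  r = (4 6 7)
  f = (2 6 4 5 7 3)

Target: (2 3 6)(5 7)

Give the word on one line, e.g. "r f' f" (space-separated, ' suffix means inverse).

f' r'

  after f': (2 3 7 5 4 6)
  after r': (2 3 6)(5 7)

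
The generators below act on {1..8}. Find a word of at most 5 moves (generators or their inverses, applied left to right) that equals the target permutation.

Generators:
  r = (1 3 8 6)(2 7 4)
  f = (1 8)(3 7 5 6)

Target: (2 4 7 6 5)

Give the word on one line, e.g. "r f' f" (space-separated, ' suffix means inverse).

f' r r

  after f': (1 8)(3 6 5 7)
  after r: (1 6 5 4 2 7 8 3)
  after r: (2 4 7 6 5)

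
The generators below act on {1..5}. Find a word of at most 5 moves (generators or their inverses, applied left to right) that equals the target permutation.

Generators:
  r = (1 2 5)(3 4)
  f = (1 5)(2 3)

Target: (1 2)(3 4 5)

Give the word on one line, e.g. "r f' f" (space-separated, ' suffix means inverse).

r f r r f'

  after r: (1 2 5)(3 4)
  after f: (1 3 4 2)
  after r: (1 4 5)
  after r: (1 3 4)(2 5)
  after f': (1 2)(3 4 5)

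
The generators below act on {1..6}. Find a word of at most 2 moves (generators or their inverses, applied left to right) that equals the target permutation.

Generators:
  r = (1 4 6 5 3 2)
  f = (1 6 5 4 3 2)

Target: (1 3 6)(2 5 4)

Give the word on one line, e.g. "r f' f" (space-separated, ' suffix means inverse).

  after r': (1 2 3 5 6 4)
  after r': (1 3 6)(2 5 4)

r' r'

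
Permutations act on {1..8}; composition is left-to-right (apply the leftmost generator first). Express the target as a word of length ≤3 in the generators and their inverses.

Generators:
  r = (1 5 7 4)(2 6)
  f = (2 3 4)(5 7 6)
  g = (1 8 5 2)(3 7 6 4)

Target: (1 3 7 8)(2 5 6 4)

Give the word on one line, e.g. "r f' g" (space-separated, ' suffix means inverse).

f' g' f

  after f': (2 4 3)(5 6 7)
  after g': (1 2 6 3 5 7 8)
  after f: (1 3 7 8)(2 5 6 4)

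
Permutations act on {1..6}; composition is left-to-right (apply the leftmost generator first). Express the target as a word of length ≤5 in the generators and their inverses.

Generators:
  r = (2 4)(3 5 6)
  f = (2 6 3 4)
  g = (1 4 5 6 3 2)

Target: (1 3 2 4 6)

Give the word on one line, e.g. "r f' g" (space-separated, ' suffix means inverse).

  after g: (1 4 5 6 3 2)
  after f: (1 2)(3 6 4 5)
  after f: (1 6 2)(4 5)
  after g: (1 3 2 4 6)

g f f g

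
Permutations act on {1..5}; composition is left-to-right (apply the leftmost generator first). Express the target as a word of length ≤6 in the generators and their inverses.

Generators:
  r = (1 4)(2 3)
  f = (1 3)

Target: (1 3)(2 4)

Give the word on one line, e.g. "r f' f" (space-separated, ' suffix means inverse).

  after r: (1 4)(2 3)
  after f: (1 4 3 2)
  after r': (2 4)
  after f: (1 3)(2 4)

r f r' f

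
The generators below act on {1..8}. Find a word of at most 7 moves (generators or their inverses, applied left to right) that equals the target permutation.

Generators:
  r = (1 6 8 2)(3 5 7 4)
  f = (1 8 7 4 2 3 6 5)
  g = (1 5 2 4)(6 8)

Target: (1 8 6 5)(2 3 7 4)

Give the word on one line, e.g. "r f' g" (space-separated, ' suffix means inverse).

  after f': (1 5 6 3 2 4 7 8)
  after r': (1 3 8 2 7 6 4 5)
  after g': (1 3 6 2 7 8 5 4)
  after f: (1 6 3 5 2 4 8)
  after r: (1 8 6 5)(2 3 7 4)

f' r' g' f r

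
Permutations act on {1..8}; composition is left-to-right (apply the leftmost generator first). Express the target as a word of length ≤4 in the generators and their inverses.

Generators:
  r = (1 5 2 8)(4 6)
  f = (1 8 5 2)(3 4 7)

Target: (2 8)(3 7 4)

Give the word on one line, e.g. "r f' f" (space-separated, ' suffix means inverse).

f' r' r'

  after f': (1 2 5 8)(3 7 4)
  after r': (1 5 2)(3 7 6 4)
  after r': (2 8)(3 7 4)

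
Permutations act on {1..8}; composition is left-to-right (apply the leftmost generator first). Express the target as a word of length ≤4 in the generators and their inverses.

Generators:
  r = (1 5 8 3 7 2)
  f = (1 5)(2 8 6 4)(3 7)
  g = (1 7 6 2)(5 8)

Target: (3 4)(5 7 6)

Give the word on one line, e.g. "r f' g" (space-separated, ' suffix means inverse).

f' g r' f

  after f': (1 5)(2 4 6 8)(3 7)
  after g: (1 8)(2 4)(3 6 5 7)
  after r': (1 5 3 6)(2 4 7 8)
  after f: (3 4)(5 7 6)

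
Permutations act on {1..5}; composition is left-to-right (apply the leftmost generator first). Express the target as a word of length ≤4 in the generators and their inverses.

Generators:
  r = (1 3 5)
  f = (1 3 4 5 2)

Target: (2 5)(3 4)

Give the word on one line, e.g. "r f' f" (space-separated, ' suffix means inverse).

r f'

  after r: (1 3 5)
  after f': (2 5)(3 4)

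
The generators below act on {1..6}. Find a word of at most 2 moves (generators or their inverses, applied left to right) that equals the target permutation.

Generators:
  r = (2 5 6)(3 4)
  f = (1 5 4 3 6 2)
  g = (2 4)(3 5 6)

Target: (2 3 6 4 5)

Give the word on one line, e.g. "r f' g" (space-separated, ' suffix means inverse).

  after g: (2 4)(3 5 6)
  after r: (2 3 6 4 5)

g r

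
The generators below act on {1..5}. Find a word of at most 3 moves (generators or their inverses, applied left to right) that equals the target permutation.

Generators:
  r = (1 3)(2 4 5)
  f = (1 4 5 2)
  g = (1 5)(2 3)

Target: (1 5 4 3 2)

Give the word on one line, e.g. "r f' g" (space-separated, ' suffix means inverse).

  after r: (1 3)(2 4 5)
  after r: (2 5 4)
  after g: (1 5 4 3 2)

r r g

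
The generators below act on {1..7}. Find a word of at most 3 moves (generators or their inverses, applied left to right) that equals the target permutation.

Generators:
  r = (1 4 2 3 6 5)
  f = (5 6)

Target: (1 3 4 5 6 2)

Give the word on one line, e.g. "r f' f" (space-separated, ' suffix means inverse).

  after r': (1 5 6 3 2 4)
  after f: (1 6 3 2 4)
  after r': (1 3 4 5 6 2)

r' f r'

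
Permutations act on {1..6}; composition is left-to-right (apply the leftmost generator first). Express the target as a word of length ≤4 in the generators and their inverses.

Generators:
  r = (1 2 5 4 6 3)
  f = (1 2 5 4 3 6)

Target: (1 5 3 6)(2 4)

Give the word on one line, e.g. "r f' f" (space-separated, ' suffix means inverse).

  after r: (1 2 5 4 6 3)
  after f': (3 6 4)
  after r: (1 2 5 4)
  after f: (1 5 3 6)(2 4)

r f' r f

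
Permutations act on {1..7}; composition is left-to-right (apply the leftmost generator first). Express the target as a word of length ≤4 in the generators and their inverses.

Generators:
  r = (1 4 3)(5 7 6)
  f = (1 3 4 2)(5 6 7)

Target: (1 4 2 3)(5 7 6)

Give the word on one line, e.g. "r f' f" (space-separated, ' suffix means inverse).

  after f: (1 3 4 2)(5 6 7)
  after r: (2 4)
  after r: (1 4 2 3)(5 7 6)

f r r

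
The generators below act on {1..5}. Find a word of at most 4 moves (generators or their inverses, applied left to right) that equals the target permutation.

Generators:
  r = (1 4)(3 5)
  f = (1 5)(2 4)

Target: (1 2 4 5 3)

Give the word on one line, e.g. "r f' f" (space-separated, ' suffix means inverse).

r f'

  after r: (1 4)(3 5)
  after f': (1 2 4 5 3)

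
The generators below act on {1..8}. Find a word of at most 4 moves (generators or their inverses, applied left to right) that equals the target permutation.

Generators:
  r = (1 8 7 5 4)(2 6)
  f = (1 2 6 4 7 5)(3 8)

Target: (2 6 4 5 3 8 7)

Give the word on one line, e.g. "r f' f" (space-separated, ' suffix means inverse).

  after r': (1 4 5 7 8)(2 6)
  after r': (1 5 8 4 7)
  after f: (2 6 4 5 3 8 7)

r' r' f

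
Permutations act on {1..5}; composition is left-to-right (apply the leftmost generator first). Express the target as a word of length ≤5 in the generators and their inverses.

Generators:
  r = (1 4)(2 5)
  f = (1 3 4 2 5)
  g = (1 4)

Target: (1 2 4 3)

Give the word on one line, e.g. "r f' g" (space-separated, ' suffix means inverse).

r f g'

  after r: (1 4)(2 5)
  after f: (1 2)(3 4)
  after g': (1 2 4 3)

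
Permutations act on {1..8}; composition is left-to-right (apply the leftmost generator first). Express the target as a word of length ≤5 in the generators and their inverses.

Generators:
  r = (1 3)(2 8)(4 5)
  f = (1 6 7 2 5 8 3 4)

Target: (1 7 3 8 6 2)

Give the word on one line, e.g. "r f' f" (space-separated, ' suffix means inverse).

  after f: (1 6 7 2 5 8 3 4)
  after r': (1 6 7 8)(2 4 3 5)
  after f: (1 7 3 8 6 2)

f r' f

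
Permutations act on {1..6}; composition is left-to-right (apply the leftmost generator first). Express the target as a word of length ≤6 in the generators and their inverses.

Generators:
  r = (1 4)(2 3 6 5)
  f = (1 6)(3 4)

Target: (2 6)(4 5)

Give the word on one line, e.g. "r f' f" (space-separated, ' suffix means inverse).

r f' r f'

  after r: (1 4)(2 3 6 5)
  after f': (1 3)(2 4 6 5)
  after r: (1 6 2)(3 4 5)
  after f': (2 6)(4 5)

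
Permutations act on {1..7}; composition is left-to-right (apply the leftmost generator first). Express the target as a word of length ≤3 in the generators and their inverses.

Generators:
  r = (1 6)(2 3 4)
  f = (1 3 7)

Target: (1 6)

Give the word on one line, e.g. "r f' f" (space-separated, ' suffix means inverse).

r r r

  after r: (1 6)(2 3 4)
  after r: (2 4 3)
  after r: (1 6)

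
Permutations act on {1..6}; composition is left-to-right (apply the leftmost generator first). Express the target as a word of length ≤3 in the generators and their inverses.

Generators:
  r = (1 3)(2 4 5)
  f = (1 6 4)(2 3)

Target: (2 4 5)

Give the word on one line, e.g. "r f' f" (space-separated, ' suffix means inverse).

  after r': (1 3)(2 5 4)
  after r': (2 4 5)

r' r'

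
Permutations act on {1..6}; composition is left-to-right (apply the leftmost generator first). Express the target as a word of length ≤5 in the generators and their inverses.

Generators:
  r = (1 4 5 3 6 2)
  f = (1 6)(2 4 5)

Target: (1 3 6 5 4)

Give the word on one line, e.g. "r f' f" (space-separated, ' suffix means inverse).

  after r': (1 2 6 3 5 4)
  after r': (1 6 5)(2 3 4)
  after r': (1 3)(2 5)(4 6)
  after f: (1 3 6 5 4)

r' r' r' f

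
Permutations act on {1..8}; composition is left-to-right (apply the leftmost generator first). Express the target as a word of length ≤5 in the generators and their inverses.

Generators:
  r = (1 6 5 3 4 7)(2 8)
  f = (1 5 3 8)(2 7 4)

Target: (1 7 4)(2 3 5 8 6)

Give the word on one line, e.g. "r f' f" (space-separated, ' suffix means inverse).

f' r' f' r

  after f': (1 8 3 5)(2 4 7)
  after r': (1 2 3 6)(5 7 8)
  after f': (1 4 7 3 6 8)(2 5)
  after r: (1 7 4)(2 3 5 8 6)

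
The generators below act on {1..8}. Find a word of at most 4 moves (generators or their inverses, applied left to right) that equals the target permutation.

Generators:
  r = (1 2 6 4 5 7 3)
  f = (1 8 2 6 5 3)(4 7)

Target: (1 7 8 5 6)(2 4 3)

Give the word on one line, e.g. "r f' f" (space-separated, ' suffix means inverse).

  after r': (1 3 7 5 4 6 2)
  after f': (1 5 7 6 8)(2 3 4)
  after r': (1 4)(2 7)(3 6 8)
  after f': (1 7 8 5 6)(2 4 3)

r' f' r' f'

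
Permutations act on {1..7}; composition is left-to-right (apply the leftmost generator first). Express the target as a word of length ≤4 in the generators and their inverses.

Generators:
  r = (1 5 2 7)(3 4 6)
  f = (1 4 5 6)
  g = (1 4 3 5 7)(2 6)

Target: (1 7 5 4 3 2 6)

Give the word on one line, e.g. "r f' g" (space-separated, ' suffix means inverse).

  after g: (1 4 3 5 7)(2 6)
  after f': (2 5 7 6)(3 4)
  after r: (1 5)(3 6 7)
  after g: (1 7 5 4 3 2 6)

g f' r g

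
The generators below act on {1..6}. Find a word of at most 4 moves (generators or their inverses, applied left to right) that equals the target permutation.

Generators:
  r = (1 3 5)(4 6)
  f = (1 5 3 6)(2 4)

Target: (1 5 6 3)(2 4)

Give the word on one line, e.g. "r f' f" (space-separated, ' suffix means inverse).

r' r' f'

  after r': (1 5 3)(4 6)
  after r': (1 3 5)
  after f': (1 5 6 3)(2 4)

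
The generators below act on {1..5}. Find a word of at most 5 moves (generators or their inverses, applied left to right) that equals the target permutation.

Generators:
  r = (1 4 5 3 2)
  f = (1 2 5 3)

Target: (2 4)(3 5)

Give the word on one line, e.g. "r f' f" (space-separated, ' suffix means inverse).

f r' f

  after f: (1 2 5 3)
  after r': (1 3 2 4)
  after f: (2 4)(3 5)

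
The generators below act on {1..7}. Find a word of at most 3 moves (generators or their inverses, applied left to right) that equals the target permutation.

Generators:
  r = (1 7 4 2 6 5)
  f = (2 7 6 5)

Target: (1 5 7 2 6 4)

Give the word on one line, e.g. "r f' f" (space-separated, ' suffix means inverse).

  after r': (1 5 6 2 4 7)
  after r': (1 6 4)(2 7 5)
  after f: (1 5 7 2 6 4)

r' r' f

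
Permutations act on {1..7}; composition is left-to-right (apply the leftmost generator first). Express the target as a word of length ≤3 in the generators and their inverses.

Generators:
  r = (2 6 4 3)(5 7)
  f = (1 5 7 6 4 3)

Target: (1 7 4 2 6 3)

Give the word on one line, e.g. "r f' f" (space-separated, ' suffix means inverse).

  after f: (1 5 7 6 4 3)
  after r: (1 7 4 2 6 3)

f r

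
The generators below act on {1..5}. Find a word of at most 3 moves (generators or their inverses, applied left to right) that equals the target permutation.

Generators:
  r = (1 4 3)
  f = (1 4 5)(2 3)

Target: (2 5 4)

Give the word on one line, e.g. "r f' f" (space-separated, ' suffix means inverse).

f' r' f

  after f': (1 5 4)(2 3)
  after r': (1 5)(2 4 3)
  after f: (2 5 4)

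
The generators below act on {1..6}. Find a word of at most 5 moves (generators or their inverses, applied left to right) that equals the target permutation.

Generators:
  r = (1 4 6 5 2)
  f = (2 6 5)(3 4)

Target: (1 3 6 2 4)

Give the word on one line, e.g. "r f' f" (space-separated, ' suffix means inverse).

  after f': (2 5 6)(3 4)
  after r: (1 4 3 6)
  after f: (1 3 5 2 6)
  after r': (1 3 6 2 4)

f' r f r'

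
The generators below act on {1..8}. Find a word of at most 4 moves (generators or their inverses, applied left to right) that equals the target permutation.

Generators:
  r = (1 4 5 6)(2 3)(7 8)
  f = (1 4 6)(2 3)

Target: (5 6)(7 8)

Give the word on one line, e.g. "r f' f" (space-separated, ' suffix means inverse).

  after r': (1 6 5 4)(2 3)(7 8)
  after f: (5 6)(7 8)

r' f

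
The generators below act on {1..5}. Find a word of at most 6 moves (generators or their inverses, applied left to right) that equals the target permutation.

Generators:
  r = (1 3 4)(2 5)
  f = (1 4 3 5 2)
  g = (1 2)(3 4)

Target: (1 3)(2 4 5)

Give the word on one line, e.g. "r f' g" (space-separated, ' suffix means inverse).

g r r g' r

  after g: (1 2)(3 4)
  after r: (1 5 2 3)
  after r: (1 2 4)
  after g': (2 3 4)
  after r: (1 3)(2 4 5)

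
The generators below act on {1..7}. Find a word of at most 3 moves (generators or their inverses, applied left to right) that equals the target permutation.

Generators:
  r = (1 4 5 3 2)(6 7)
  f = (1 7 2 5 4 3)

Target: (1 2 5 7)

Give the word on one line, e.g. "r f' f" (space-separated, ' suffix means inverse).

  after r: (1 4 5 3 2)(6 7)
  after r: (1 5 2 4 3)
  after f': (1 2 5 7)

r r f'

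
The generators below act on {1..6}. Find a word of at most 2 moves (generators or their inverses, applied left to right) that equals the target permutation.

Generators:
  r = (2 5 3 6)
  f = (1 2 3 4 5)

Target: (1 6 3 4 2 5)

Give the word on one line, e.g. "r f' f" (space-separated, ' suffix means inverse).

f r'

  after f: (1 2 3 4 5)
  after r': (1 6 3 4 2 5)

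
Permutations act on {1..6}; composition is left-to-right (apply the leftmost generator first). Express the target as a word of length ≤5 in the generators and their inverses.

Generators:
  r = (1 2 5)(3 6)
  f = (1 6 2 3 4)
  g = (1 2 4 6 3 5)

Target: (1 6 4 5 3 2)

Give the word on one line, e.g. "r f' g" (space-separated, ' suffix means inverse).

  after g: (1 2 4 6 3 5)
  after f': (1 6 2 3 5 4)
  after g: (1 3)(2 5 6 4)
  after r: (1 6 4 5 3 2)

g f' g r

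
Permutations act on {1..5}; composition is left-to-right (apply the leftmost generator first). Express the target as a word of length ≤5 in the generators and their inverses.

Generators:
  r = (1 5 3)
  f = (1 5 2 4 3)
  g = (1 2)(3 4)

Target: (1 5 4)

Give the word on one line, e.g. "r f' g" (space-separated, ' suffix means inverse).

f' r' g'

  after f': (1 3 4 2 5)
  after r': (1 5 3 4 2)
  after g': (1 5 4)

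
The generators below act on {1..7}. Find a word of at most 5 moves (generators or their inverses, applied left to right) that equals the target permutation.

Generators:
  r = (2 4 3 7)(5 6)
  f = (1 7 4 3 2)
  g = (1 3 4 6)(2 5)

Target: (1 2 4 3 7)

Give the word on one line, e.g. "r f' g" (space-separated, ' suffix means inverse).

r' f' f' f' r'

  after r': (2 7 3 4)(5 6)
  after f': (1 2)(3 7 4)(5 6)
  after f': (1 3)(5 6)
  after f': (1 4 7)(2 3)(5 6)
  after r': (1 2 4 3 7)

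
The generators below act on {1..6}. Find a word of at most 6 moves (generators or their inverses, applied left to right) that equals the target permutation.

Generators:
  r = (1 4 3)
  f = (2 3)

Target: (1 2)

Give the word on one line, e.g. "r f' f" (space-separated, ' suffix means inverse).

r' f' r' r'

  after r': (1 3 4)
  after f': (1 2 3 4)
  after r': (1 2 4 3)
  after r': (1 2)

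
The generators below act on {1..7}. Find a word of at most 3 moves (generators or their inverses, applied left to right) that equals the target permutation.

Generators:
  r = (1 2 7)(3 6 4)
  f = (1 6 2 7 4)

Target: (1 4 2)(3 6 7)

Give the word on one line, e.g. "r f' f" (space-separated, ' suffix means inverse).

  after f: (1 6 2 7 4)
  after r: (1 4 2)(3 6 7)

f r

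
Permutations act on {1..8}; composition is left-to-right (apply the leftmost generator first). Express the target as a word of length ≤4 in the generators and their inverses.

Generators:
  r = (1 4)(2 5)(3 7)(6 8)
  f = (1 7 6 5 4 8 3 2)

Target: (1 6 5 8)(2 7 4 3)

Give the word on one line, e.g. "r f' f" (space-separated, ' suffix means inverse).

  after r': (1 4)(2 5)(3 7)(6 8)
  after f': (1 5 3)(2 6 4)(7 8)
  after f': (1 6 5 8)(2 7 4 3)

r' f' f'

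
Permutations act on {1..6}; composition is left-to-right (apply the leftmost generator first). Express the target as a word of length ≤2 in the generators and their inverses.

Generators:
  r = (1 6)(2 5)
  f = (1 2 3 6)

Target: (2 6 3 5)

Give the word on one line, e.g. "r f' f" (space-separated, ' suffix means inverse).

f' r'

  after f': (1 6 3 2)
  after r': (2 6 3 5)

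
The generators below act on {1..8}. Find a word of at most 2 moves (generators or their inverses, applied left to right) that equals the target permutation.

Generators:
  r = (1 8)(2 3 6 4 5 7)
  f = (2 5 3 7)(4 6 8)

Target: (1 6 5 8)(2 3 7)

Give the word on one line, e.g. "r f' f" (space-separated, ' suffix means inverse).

  after r': (1 8)(2 7 5 4 6 3)
  after f': (1 6 5 8)(2 3 7)

r' f'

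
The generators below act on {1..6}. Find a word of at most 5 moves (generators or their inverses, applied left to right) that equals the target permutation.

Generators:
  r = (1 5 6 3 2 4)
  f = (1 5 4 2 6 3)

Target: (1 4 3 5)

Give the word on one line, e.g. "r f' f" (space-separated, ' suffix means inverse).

f' f' r r r

  after f': (1 3 6 2 4 5)
  after f': (1 6 4)(2 5 3)
  after r: (1 3 4 5 2 6)
  after r: (1 2 3)(4 6 5)
  after r: (1 4 3 5)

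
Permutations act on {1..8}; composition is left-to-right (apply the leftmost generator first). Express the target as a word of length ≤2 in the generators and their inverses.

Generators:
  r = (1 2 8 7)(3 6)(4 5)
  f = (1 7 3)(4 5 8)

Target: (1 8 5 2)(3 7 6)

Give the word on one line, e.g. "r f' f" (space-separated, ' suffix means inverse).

  after f: (1 7 3)(4 5 8)
  after r': (1 8 5 2)(3 7 6)

f r'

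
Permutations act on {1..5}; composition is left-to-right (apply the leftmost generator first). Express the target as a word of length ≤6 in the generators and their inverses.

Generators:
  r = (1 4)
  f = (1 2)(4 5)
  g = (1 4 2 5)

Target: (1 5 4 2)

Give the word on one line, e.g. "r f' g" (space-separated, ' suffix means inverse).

  after r': (1 4)
  after f: (1 5 4 2)
  after r': (1 5)(2 4)
  after r': (1 5 4 2)

r' f r' r'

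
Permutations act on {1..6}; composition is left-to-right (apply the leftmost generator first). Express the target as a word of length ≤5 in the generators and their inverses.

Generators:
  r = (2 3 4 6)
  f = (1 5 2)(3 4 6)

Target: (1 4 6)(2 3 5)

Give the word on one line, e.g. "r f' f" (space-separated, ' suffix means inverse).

f' r f r' f

  after f': (1 2 5)(3 6 4)
  after r: (1 3 2 5)
  after f: (1 4 6 3)
  after r': (1 3)(2 6)
  after f: (1 4 6)(2 3 5)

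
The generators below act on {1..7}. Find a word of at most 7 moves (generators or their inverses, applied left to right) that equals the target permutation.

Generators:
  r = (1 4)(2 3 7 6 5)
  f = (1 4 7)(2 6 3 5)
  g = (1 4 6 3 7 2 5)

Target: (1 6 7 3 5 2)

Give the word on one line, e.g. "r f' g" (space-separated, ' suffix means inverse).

g r' f' f' g

  after g: (1 4 6 3 7 2 5)
  after r': (2 6)(4 7 5)
  after f': (1 7 3 6 5)
  after f': (1 4)(2 5 7 6 3)
  after g: (1 6 7 3 5 2)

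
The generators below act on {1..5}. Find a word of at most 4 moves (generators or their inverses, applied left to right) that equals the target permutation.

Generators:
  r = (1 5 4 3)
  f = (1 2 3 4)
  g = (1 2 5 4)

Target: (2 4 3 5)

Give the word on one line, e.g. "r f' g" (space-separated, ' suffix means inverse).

r' g r

  after r': (1 3 4 5)
  after g: (1 3)(2 5)
  after r: (2 4 3 5)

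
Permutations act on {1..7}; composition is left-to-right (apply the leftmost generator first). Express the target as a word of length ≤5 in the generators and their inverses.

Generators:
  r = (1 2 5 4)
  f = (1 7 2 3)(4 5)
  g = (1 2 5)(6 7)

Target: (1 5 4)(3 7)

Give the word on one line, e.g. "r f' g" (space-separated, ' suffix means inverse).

  after f': (1 3 2 7)(4 5)
  after f': (1 2)(3 7)
  after r: (1 5 4)(3 7)

f' f' r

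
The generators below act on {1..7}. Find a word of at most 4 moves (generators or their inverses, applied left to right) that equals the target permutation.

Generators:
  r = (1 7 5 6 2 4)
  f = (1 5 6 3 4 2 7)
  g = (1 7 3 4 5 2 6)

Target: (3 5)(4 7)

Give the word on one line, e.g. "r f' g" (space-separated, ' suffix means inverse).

g' f' r' r'

  after g': (1 6 2 5 4 3 7)
  after f': (1 5 3 2)(4 6)
  after r': (1 7)(2 4 5 3 6)
  after r': (3 5)(4 7)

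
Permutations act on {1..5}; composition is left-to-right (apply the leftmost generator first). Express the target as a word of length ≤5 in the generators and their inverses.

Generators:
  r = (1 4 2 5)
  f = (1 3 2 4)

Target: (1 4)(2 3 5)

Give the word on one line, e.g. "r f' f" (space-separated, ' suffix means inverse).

  after r': (1 5 2 4)
  after f: (1 5 4 3 2)
  after f: (1 5)(2 3 4)
  after r: (2 3)(4 5)
  after r: (1 4)(2 3 5)

r' f f r r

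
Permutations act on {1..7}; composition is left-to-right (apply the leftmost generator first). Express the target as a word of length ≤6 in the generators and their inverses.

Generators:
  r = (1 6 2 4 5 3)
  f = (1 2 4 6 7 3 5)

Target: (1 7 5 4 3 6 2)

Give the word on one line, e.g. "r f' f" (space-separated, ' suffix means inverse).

  after r: (1 6 2 4 5 3)
  after f': (1 4 3 5 7 6)
  after r: (1 5 7 2 4)
  after f': (1 3 7)(4 5 6)
  after f': (1 7 5 4 3 6 2)

r f' r f' f'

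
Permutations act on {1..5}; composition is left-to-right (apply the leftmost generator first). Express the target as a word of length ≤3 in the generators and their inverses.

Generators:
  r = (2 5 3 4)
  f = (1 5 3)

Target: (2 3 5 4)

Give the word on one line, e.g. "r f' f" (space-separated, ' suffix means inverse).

f r f

  after f: (1 5 3)
  after r: (1 3)(2 5 4)
  after f: (2 3 5 4)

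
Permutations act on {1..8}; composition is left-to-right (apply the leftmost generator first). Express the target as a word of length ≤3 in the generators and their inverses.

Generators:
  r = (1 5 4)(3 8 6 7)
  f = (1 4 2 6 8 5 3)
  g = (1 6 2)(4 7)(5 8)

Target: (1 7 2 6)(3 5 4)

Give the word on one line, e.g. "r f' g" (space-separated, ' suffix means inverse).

g' f r

  after g': (1 2 6)(4 7)(5 8)
  after f: (1 6 4 7 2 8 3)
  after r: (1 7 2 6)(3 5 4)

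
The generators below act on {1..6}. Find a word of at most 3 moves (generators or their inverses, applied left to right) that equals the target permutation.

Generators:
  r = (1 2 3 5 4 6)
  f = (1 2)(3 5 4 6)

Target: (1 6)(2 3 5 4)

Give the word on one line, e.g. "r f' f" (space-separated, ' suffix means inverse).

  after r: (1 2 3 5 4 6)
  after r: (1 3 4)(2 5 6)
  after f': (1 6)(2 3 5 4)

r r f'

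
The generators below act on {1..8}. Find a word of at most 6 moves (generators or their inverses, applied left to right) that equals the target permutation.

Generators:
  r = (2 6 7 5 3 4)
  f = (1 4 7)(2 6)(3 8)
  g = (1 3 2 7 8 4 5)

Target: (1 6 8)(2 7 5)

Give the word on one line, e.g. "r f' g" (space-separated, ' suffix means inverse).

  after f': (1 7 4)(2 6)(3 8)
  after r': (1 6 4)(3 8 5 7)
  after r': (1 2 4)(3 8 7 5 6)
  after f: (1 6 8)(2 7 5)

f' r' r' f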